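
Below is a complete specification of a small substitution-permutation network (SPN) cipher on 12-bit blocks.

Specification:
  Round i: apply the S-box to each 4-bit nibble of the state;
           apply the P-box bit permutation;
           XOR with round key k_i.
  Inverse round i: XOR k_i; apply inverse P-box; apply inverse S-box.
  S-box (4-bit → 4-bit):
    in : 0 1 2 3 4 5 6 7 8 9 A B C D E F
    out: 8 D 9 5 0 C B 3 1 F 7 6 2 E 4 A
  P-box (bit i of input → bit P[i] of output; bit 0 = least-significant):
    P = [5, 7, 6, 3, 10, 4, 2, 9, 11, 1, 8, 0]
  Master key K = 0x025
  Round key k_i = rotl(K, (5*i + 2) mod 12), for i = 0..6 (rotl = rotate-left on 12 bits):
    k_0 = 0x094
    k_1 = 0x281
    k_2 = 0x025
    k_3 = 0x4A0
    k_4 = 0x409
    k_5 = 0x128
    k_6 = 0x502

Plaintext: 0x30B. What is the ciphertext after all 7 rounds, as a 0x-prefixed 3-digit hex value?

0x5D4

s_0 = plaintext = 0x30B
s_1 = Round(s_0, k_0) = 0xB54
s_2 = Round(s_1, k_1) = 0x187
s_3 = Round(s_2, k_2) = 0xD84
s_4 = Round(s_3, k_3) = 0x1A3
s_5 = Round(s_4, k_4) = 0x97C
s_6 = Round(s_5, k_5) = 0xCBB
s_7 = Round(s_6, k_6) = 0x5D4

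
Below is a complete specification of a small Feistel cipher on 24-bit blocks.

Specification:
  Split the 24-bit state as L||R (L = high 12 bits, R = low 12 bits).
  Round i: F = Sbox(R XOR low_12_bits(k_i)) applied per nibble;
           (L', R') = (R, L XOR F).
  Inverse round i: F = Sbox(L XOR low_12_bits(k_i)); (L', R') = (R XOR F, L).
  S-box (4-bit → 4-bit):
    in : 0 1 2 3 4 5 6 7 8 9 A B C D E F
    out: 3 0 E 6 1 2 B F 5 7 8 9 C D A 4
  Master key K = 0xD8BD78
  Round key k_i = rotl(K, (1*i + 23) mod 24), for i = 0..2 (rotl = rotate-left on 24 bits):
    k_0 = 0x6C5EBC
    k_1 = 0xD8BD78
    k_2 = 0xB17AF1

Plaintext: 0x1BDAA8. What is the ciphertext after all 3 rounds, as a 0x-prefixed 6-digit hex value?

0x769DC9

s_0 = plaintext = 0x1BDAA8
s_1 = Round(s_0, k_0) = 0xAA80BC
s_2 = Round(s_1, k_1) = 0x0BC769
s_3 = Round(s_2, k_2) = 0x769DC9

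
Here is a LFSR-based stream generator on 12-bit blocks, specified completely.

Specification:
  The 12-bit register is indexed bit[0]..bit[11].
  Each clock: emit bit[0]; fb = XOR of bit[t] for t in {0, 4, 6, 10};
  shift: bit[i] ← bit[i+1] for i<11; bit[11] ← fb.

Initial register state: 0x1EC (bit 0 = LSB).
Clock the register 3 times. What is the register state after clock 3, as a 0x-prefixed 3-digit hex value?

0x23D

reg_0 = 0x1EC
clock 1: out=0, reg = 0x8F6
clock 2: out=0, reg = 0x47B
clock 3: out=1, reg = 0x23D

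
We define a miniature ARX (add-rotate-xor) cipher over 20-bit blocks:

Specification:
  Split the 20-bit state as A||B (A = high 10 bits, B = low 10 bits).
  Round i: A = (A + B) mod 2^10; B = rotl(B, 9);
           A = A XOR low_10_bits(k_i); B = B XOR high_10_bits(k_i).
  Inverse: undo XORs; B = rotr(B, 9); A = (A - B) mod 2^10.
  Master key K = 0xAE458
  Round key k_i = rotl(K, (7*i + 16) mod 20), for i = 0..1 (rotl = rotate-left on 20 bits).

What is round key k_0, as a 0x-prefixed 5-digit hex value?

0x8AE45

K = 0xAE458
k_0 = rotl(K, (7*0+16) mod 20) = rotl(K, 16) = 0x8AE45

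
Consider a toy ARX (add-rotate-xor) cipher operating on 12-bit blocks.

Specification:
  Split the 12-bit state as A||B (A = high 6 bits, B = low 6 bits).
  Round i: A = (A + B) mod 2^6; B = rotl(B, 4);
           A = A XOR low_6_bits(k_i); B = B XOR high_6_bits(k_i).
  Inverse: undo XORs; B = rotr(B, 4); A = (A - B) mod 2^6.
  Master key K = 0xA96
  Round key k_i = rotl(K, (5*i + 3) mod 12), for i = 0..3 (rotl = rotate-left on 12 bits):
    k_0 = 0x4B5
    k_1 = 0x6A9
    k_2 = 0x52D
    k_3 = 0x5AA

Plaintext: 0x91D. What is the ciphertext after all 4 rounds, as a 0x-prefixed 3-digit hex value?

s_0 = plaintext = 0x91D
s_1 = Round(s_0, k_0) = 0xD05
s_2 = Round(s_1, k_1) = 0x40B
s_3 = Round(s_2, k_2) = 0xDA6
s_4 = Round(s_3, k_3) = 0xDBF

0xDBF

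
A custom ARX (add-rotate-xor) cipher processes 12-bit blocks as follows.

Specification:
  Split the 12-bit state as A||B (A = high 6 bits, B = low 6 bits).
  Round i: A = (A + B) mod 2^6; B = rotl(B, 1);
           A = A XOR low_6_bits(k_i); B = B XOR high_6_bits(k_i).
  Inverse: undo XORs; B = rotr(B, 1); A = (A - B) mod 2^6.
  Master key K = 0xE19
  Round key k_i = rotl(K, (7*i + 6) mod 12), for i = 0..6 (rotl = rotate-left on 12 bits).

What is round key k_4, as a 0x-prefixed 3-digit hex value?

0x786

K = 0xE19
k_0 = rotl(K, (7*0+6) mod 12) = rotl(K, 6) = 0x678
k_1 = rotl(K, (7*1+6) mod 12) = rotl(K, 1) = 0xC33
k_2 = rotl(K, (7*2+6) mod 12) = rotl(K, 8) = 0x9E1
k_3 = rotl(K, (7*3+6) mod 12) = rotl(K, 3) = 0x0CF
k_4 = rotl(K, (7*4+6) mod 12) = rotl(K, 10) = 0x786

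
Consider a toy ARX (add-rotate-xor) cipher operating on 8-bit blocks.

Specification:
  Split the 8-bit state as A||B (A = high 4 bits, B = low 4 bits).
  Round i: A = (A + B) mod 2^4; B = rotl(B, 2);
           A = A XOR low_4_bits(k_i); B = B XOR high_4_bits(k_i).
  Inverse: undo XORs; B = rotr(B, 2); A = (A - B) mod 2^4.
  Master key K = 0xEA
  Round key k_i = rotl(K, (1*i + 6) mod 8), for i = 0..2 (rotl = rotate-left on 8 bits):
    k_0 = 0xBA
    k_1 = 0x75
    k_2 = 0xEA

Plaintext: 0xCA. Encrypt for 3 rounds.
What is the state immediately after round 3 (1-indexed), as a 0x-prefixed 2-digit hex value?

0x12

s_0 = plaintext = 0xCA
s_1 = Round(s_0, k_0) = 0xC1
s_2 = Round(s_1, k_1) = 0x83
s_3 = Round(s_2, k_2) = 0x12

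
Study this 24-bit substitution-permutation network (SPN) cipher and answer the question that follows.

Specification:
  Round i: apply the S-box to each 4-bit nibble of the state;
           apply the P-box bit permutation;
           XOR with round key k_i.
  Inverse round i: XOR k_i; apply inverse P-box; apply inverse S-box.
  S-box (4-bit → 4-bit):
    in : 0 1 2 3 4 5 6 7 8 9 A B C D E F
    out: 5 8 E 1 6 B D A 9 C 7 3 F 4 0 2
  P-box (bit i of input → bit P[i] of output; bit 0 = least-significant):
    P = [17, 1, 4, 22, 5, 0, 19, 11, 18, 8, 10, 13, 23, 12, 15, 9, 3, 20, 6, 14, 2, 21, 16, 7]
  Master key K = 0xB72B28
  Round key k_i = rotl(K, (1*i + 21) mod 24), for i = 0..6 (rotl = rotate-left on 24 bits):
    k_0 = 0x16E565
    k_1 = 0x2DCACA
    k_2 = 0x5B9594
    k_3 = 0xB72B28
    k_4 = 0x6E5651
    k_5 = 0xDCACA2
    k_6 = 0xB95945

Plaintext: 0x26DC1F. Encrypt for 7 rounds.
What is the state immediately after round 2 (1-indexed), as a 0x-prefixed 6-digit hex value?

s_0 = plaintext = 0x26DC1F
s_1 = Round(s_0, k_0) = 0x3308AF
s_2 = Round(s_1, k_1) = 0xA16AE5
s_3 = Round(s_2, k_2) = 0xBC5292
s_4 = Round(s_3, k_3) = 0x4F5476
s_5 = Round(s_4, k_4) = 0x9D4940
s_6 = Round(s_5, k_5) = 0xD71873
s_7 = Round(s_6, k_6) = 0xAE3344

0xA16AE5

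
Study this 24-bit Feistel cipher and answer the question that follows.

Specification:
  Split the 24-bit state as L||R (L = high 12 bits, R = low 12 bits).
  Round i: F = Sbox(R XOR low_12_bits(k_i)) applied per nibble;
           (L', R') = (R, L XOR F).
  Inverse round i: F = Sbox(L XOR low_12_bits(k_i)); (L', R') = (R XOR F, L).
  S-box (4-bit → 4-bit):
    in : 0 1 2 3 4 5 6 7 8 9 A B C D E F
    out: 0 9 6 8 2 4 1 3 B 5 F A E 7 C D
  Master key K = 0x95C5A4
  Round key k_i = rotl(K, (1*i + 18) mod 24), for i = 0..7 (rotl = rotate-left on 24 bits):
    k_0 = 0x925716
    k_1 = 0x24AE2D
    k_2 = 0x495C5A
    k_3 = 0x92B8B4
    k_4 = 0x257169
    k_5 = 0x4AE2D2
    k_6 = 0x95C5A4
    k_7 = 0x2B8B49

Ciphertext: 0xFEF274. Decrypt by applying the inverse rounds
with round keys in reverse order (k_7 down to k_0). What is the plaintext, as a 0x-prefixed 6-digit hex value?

s_0 = ciphertext = 0xFEF274
s_1 = InvRound(s_0, k_7) = 0x085FEF
s_2 = InvRound(s_1, k_6) = 0xB86085
s_3 = InvRound(s_2, k_5) = 0x5C7B86
s_4 = InvRound(s_3, k_4) = 0x97A5C7
s_5 = InvRound(s_4, k_3) = 0xC2B97A
s_6 = InvRound(s_5, k_2) = 0x943C2B
s_7 = InvRound(s_6, k_1) = 0xF37943
s_8 = InvRound(s_7, k_0) = 0x22AF37

0x22AF37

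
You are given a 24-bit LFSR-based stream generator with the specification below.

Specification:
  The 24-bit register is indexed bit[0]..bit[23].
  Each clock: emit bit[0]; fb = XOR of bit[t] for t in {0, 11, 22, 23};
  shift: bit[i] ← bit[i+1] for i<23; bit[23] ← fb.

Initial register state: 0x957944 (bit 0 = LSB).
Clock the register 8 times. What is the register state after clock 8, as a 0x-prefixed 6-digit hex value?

reg_0 = 0x957944
clock 1: out=0, reg = 0x4ABCA2
clock 2: out=0, reg = 0x255E51
clock 3: out=1, reg = 0x12AF28
clock 4: out=0, reg = 0x895794
clock 5: out=0, reg = 0xC4ABCA
clock 6: out=0, reg = 0xE255E5
clock 7: out=1, reg = 0xF12AF2
clock 8: out=0, reg = 0xF89579

0xF89579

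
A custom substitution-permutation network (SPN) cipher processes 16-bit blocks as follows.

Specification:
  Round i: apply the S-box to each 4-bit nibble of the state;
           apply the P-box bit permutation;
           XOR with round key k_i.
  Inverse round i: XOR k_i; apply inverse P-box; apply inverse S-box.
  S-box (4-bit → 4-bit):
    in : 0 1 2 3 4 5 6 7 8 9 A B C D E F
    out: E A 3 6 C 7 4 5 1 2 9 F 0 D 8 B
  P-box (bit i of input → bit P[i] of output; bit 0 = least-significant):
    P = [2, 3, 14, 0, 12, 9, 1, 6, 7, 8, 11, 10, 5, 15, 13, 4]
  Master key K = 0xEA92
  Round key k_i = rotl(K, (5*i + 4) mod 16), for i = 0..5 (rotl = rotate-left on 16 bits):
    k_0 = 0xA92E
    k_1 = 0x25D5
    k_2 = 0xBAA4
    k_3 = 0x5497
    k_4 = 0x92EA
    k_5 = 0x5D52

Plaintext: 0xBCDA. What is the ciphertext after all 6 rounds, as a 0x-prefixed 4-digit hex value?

0xBFAE

s_0 = plaintext = 0xBCDA
s_1 = Round(s_0, k_0) = 0x1959
s_2 = Round(s_1, k_1) = 0xB6CF
s_3 = Round(s_2, k_2) = 0x1299
s_4 = Round(s_3, k_3) = 0xD70F
s_5 = Round(s_4, k_4) = 0xB815
s_6 = Round(s_5, k_5) = 0xBFAE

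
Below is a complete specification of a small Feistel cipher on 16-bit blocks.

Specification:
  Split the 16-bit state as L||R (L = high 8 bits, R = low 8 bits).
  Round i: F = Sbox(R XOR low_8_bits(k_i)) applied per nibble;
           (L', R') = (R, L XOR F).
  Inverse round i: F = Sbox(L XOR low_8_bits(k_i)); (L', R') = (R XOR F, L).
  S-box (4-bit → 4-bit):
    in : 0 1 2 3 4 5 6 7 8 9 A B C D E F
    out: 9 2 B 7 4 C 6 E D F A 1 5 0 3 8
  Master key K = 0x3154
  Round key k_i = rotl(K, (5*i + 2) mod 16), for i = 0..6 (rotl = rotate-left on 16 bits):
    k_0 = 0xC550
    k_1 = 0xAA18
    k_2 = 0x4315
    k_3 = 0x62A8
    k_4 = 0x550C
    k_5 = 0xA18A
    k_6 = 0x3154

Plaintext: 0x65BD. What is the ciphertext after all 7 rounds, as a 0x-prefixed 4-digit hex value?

0xECD8

s_0 = plaintext = 0x65BD
s_1 = Round(s_0, k_0) = 0xBD55
s_2 = Round(s_1, k_1) = 0x55FD
s_3 = Round(s_2, k_2) = 0xFD68
s_4 = Round(s_3, k_3) = 0x68A4
s_5 = Round(s_4, k_4) = 0xA4C5
s_6 = Round(s_5, k_5) = 0xC5EC
s_7 = Round(s_6, k_6) = 0xECD8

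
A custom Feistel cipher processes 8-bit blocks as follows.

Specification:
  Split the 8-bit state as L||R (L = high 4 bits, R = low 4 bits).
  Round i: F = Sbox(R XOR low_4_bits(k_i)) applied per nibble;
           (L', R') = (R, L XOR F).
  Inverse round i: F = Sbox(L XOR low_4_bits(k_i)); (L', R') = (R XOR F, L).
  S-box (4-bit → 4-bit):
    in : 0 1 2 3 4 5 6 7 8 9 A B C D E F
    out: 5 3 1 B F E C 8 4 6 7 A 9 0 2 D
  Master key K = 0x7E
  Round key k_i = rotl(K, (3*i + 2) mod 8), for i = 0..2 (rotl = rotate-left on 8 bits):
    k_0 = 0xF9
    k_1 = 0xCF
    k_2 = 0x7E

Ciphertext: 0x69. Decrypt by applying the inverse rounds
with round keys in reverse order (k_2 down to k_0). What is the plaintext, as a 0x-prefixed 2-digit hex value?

s_0 = ciphertext = 0x69
s_1 = InvRound(s_0, k_2) = 0xD6
s_2 = InvRound(s_1, k_1) = 0x7D
s_3 = InvRound(s_2, k_0) = 0xF7

0xF7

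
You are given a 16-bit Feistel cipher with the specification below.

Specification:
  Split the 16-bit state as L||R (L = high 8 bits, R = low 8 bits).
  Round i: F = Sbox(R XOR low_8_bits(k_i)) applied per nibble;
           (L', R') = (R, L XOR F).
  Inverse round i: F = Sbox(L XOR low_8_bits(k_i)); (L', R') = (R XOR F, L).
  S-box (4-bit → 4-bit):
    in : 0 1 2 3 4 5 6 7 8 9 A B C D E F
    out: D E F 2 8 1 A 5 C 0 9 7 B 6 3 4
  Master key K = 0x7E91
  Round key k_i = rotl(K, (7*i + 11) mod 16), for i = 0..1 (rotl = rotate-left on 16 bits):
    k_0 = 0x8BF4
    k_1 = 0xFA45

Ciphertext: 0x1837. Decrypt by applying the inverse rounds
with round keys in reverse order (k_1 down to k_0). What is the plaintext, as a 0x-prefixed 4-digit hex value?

0x7921

s_0 = ciphertext = 0x1837
s_1 = InvRound(s_0, k_1) = 0x2118
s_2 = InvRound(s_1, k_0) = 0x7921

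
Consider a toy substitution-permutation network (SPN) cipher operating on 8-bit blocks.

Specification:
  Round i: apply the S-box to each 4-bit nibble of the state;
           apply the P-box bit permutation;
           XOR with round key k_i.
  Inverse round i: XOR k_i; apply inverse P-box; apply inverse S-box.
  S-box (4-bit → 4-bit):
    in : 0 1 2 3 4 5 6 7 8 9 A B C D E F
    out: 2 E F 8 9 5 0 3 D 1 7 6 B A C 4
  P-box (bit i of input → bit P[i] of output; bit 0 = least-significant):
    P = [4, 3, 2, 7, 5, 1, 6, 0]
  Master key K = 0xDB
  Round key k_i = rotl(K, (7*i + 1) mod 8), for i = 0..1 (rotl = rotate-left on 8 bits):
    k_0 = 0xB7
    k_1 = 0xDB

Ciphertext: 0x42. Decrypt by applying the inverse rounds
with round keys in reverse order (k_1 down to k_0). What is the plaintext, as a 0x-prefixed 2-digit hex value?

0xDD

s_0 = ciphertext = 0x42
s_1 = InvRound(s_0, k_1) = 0x3C
s_2 = InvRound(s_1, k_0) = 0xDD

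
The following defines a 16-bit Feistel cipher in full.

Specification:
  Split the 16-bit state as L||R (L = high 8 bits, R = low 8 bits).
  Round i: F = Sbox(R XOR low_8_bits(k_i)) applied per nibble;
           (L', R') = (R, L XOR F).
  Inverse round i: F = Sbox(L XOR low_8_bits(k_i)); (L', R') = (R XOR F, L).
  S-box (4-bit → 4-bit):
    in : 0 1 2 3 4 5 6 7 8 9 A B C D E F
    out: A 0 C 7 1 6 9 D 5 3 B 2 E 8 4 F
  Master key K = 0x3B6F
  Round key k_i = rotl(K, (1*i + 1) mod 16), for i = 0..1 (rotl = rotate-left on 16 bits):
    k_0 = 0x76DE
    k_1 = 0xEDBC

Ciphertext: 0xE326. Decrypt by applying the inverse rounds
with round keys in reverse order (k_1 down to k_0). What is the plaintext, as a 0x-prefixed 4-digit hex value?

s_0 = ciphertext = 0xE326
s_1 = InvRound(s_0, k_1) = 0x49E3
s_2 = InvRound(s_1, k_0) = 0xDE49

0xDE49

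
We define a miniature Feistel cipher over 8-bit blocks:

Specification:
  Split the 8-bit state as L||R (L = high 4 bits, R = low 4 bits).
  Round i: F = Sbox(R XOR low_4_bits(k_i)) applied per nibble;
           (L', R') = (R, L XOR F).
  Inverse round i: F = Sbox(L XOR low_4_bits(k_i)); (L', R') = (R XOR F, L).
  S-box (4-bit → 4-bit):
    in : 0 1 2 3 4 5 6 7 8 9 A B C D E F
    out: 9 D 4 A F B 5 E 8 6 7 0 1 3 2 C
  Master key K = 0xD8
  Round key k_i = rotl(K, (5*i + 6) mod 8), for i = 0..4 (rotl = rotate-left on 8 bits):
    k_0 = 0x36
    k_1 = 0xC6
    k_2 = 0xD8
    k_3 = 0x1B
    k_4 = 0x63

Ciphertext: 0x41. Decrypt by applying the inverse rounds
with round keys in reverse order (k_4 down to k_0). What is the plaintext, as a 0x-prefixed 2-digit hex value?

0xB1

s_0 = ciphertext = 0x41
s_1 = InvRound(s_0, k_4) = 0xF4
s_2 = InvRound(s_1, k_3) = 0xBF
s_3 = InvRound(s_2, k_2) = 0x5B
s_4 = InvRound(s_3, k_1) = 0x15
s_5 = InvRound(s_4, k_0) = 0xB1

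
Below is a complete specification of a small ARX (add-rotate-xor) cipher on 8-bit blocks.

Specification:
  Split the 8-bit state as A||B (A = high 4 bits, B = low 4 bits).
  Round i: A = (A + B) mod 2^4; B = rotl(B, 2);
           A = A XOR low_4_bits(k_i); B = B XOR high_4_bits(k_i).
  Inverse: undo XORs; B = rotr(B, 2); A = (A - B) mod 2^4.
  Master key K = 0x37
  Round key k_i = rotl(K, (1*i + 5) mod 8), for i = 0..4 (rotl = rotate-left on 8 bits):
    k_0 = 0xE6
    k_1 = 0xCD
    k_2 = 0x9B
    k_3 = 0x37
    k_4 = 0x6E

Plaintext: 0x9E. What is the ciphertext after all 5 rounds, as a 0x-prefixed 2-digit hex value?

s_0 = plaintext = 0x9E
s_1 = Round(s_0, k_0) = 0x15
s_2 = Round(s_1, k_1) = 0xB9
s_3 = Round(s_2, k_2) = 0xFF
s_4 = Round(s_3, k_3) = 0x9C
s_5 = Round(s_4, k_4) = 0xB5

0xB5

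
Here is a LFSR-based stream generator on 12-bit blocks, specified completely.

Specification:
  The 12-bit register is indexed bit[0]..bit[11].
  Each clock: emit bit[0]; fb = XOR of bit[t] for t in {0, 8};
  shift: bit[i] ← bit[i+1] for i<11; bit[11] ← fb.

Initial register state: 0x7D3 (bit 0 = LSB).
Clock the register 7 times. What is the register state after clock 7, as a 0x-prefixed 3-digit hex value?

reg_0 = 0x7D3
clock 1: out=1, reg = 0x3E9
clock 2: out=1, reg = 0x1F4
clock 3: out=0, reg = 0x8FA
clock 4: out=0, reg = 0x47D
clock 5: out=1, reg = 0xA3E
clock 6: out=0, reg = 0x51F
clock 7: out=1, reg = 0x28F

0x28F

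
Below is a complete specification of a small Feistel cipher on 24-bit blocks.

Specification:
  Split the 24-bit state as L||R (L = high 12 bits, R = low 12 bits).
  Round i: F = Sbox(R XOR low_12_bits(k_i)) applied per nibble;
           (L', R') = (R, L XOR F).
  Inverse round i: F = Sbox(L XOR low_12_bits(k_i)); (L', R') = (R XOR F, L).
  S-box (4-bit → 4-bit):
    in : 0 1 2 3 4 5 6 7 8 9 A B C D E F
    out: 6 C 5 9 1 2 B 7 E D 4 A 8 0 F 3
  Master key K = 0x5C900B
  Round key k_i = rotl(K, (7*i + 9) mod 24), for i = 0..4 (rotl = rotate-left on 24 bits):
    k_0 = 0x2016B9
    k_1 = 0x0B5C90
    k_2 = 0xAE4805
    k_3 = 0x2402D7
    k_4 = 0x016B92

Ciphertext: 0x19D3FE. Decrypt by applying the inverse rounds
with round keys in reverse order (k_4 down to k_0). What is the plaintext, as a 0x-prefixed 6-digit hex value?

0x0F0F7B

s_0 = ciphertext = 0x19D3FE
s_1 = InvRound(s_0, k_4) = 0x79D19D
s_2 = InvRound(s_1, k_3) = 0x38979D
s_3 = InvRound(s_2, k_2) = 0xD75389
s_4 = InvRound(s_3, k_1) = 0xF7BD75
s_5 = InvRound(s_4, k_0) = 0x0F0F7B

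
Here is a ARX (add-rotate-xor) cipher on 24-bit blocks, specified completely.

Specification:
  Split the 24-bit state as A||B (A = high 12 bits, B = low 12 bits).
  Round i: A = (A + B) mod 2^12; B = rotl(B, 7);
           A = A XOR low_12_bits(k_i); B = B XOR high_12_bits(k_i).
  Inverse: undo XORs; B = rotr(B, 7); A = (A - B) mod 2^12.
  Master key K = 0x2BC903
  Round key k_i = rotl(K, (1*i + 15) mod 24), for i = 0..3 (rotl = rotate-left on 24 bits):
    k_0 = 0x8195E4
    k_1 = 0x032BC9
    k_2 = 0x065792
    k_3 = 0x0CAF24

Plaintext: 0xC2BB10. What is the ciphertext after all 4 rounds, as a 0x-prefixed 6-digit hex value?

s_0 = plaintext = 0xC2BB10
s_1 = Round(s_0, k_0) = 0x2DF041
s_2 = Round(s_1, k_1) = 0x8E90B0
s_3 = Round(s_2, k_2) = 0xE0B860
s_4 = Round(s_3, k_3) = 0x94F089

0x94F089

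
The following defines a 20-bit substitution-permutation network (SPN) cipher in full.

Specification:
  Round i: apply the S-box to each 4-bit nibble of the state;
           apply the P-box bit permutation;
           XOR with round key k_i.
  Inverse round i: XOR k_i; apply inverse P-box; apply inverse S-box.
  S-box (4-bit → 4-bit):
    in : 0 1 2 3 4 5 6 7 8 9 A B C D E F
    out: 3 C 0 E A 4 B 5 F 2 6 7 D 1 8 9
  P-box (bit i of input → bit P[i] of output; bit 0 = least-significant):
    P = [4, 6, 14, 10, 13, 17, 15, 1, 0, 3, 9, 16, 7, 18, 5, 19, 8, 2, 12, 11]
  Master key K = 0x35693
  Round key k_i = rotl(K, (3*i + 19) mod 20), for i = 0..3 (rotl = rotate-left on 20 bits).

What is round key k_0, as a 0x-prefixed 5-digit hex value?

K = 0x35693
k_0 = rotl(K, (3*0+19) mod 20) = rotl(K, 19) = 0x9AB49

0x9AB49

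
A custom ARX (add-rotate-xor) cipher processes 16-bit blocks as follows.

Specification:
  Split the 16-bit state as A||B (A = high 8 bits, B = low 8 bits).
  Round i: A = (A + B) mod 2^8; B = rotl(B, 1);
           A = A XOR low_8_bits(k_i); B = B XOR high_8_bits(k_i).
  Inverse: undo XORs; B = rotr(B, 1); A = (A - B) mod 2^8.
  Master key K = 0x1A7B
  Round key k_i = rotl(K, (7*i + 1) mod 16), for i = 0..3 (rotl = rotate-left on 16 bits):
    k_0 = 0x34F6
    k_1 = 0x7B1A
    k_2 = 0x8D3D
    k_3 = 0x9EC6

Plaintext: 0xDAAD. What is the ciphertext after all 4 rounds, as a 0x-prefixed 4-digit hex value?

0xAE13

s_0 = plaintext = 0xDAAD
s_1 = Round(s_0, k_0) = 0x716F
s_2 = Round(s_1, k_1) = 0xFAA5
s_3 = Round(s_2, k_2) = 0xA2C6
s_4 = Round(s_3, k_3) = 0xAE13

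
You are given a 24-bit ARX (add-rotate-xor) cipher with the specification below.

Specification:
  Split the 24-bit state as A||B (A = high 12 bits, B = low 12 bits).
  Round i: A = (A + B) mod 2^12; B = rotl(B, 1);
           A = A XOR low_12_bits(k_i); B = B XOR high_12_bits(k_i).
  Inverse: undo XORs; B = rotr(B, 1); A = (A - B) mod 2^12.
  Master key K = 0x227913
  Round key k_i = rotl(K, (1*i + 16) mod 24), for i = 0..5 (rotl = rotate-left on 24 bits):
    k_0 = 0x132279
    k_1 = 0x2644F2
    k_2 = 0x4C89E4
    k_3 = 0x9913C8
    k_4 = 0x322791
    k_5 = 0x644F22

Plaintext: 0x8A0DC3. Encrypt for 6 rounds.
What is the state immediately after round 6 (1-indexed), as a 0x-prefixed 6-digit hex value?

s_0 = plaintext = 0x8A0DC3
s_1 = Round(s_0, k_0) = 0x41AAB5
s_2 = Round(s_1, k_1) = 0xA3D70F
s_3 = Round(s_2, k_2) = 0x8A8AD6
s_4 = Round(s_3, k_3) = 0x0B6C3C
s_5 = Round(s_4, k_4) = 0xB63B5B
s_6 = Round(s_5, k_5) = 0x99C0F3

0x99C0F3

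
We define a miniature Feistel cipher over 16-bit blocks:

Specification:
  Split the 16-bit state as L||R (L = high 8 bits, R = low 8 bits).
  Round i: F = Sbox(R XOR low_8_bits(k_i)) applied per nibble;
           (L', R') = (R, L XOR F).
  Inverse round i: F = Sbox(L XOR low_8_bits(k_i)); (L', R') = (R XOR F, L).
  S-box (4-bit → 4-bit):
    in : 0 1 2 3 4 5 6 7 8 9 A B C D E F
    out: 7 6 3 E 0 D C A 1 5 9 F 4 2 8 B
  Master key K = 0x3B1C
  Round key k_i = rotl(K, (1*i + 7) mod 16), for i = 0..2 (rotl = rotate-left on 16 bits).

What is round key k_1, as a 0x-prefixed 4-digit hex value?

0x1C3B

K = 0x3B1C
k_0 = rotl(K, (1*0+7) mod 16) = rotl(K, 7) = 0x8E1D
k_1 = rotl(K, (1*1+7) mod 16) = rotl(K, 8) = 0x1C3B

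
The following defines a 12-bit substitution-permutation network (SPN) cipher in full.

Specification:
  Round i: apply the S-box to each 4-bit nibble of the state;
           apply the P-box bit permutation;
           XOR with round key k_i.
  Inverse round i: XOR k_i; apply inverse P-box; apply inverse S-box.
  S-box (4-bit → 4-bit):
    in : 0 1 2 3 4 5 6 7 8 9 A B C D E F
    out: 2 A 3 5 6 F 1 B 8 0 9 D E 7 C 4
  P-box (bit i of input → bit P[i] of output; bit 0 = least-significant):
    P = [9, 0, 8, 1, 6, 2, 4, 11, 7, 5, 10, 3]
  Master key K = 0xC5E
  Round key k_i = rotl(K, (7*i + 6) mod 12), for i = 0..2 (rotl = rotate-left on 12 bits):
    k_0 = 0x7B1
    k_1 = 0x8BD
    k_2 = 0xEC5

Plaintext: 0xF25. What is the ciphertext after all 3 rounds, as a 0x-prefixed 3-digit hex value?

s_0 = plaintext = 0xF25
s_1 = Round(s_0, k_0) = 0x0F6
s_2 = Round(s_1, k_1) = 0xA8D
s_3 = Round(s_2, k_2) = 0x54C

0x54C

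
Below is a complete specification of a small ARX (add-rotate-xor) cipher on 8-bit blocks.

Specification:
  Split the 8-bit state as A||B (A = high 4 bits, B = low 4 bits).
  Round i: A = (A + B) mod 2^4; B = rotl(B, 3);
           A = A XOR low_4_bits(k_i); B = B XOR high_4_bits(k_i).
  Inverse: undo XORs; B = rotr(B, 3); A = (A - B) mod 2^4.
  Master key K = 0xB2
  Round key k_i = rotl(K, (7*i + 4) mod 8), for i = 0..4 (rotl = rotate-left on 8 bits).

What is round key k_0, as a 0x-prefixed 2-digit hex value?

0x2B

K = 0xB2
k_0 = rotl(K, (7*0+4) mod 8) = rotl(K, 4) = 0x2B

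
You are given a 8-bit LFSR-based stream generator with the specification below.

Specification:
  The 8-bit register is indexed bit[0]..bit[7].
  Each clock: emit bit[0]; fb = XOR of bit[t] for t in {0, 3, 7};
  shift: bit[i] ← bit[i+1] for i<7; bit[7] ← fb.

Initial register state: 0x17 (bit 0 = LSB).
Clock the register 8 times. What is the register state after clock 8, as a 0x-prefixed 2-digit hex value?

reg_0 = 0x17
clock 1: out=1, reg = 0x8B
clock 2: out=1, reg = 0xC5
clock 3: out=1, reg = 0x62
clock 4: out=0, reg = 0x31
clock 5: out=1, reg = 0x98
clock 6: out=0, reg = 0x4C
clock 7: out=0, reg = 0xA6
clock 8: out=0, reg = 0xD3

0xD3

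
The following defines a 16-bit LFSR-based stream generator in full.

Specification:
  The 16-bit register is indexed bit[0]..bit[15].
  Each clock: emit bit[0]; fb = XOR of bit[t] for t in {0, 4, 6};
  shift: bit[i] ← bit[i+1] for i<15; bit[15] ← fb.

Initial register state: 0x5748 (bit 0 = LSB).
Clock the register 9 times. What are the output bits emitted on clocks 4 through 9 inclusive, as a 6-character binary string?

100101

reg_0 = 0x5748
clock 1: out=0, reg = 0xABA4
clock 2: out=0, reg = 0x55D2
clock 3: out=0, reg = 0x2AE9
clock 4: out=1, reg = 0x1574
clock 5: out=0, reg = 0x0ABA
clock 6: out=0, reg = 0x855D
clock 7: out=1, reg = 0xC2AE
clock 8: out=0, reg = 0x6157
clock 9: out=1, reg = 0xB0AB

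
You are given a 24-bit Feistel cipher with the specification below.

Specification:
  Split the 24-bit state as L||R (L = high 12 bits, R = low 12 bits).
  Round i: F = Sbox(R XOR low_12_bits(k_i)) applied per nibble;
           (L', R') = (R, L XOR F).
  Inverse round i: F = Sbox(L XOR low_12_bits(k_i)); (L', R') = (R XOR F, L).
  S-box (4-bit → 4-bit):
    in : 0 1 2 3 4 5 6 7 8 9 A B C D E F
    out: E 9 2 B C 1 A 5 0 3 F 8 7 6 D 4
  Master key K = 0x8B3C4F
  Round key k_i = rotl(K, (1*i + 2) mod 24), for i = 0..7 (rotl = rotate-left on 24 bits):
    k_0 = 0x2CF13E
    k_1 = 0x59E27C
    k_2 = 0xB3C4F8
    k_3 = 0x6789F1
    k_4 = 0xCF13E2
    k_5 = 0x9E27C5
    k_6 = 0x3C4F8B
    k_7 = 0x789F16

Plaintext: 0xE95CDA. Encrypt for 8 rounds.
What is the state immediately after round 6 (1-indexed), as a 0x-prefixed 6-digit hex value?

s_0 = plaintext = 0xE95CDA
s_1 = Round(s_0, k_0) = 0xCDA849
s_2 = Round(s_1, k_1) = 0x84936B
s_3 = Round(s_2, k_2) = 0x36BD72
s_4 = Round(s_3, k_3) = 0xD72F60
s_5 = Round(s_4, k_4) = 0xF60A70
s_6 = Round(s_5, k_5) = 0xA709E1
s_7 = Round(s_6, k_6) = 0x9E10DF
s_8 = Round(s_7, k_7) = 0x0DFD92

0xA709E1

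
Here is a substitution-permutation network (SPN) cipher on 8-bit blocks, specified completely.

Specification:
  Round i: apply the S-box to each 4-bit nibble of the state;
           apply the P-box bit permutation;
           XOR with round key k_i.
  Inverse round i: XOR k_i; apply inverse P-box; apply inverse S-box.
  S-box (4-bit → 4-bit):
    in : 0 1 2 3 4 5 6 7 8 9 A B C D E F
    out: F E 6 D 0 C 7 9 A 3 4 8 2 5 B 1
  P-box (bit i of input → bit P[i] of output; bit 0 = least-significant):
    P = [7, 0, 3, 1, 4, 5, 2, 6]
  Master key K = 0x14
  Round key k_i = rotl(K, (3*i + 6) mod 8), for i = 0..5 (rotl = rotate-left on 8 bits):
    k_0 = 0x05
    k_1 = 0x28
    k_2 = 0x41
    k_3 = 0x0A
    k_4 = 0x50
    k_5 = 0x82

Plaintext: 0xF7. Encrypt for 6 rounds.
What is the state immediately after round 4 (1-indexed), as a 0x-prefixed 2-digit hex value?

s_0 = plaintext = 0xF7
s_1 = Round(s_0, k_0) = 0x97
s_2 = Round(s_1, k_1) = 0x9A
s_3 = Round(s_2, k_2) = 0x79
s_4 = Round(s_3, k_3) = 0xDB
s_5 = Round(s_4, k_4) = 0x46
s_6 = Round(s_5, k_5) = 0x0B

0xDB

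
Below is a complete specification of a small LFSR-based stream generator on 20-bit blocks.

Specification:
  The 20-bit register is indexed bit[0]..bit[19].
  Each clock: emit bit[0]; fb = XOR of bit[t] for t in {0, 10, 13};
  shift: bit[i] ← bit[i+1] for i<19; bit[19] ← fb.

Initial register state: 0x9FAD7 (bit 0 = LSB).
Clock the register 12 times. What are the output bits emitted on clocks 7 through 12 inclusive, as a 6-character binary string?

110101

reg_0 = 0x9FAD7
clock 1: out=1, reg = 0x4FD6B
clock 2: out=1, reg = 0xA7EB5
clock 3: out=1, reg = 0xD3F5A
clock 4: out=0, reg = 0x69FAD
clock 5: out=1, reg = 0x34FD6
clock 6: out=0, reg = 0x9A7EB
clock 7: out=1, reg = 0xCD3F5
clock 8: out=1, reg = 0xE69FA
clock 9: out=0, reg = 0xF34FD
clock 10: out=1, reg = 0xF9A7E
clock 11: out=0, reg = 0x7CD3F
clock 12: out=1, reg = 0x3E69F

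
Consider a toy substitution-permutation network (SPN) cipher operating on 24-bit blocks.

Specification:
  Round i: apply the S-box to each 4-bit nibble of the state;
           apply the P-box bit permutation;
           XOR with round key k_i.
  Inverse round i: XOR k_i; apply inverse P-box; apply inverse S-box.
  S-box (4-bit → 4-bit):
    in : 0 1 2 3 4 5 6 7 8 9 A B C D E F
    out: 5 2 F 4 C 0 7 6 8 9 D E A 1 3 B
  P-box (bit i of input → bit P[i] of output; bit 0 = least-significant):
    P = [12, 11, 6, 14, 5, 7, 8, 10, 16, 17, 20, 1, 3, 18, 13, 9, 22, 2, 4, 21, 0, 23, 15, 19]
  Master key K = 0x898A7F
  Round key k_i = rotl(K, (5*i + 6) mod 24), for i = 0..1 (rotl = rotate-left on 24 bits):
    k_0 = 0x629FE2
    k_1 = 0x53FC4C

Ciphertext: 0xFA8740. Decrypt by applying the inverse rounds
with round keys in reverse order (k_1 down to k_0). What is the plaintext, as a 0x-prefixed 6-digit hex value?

0xFB2110

s_0 = ciphertext = 0xFA8740
s_1 = InvRound(s_0, k_1) = 0xCCAD3F
s_2 = InvRound(s_1, k_0) = 0xFB2110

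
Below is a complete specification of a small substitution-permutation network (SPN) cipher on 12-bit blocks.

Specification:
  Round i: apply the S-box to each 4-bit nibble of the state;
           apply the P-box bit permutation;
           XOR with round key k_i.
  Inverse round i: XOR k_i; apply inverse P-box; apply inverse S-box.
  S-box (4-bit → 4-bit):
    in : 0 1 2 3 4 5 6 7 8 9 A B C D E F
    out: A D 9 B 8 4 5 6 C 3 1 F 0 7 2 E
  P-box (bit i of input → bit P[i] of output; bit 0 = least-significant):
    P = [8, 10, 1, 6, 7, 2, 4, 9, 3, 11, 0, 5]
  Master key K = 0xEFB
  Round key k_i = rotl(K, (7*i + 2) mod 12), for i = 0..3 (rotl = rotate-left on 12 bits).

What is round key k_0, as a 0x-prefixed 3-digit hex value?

0xBEF

K = 0xEFB
k_0 = rotl(K, (7*0+2) mod 12) = rotl(K, 2) = 0xBEF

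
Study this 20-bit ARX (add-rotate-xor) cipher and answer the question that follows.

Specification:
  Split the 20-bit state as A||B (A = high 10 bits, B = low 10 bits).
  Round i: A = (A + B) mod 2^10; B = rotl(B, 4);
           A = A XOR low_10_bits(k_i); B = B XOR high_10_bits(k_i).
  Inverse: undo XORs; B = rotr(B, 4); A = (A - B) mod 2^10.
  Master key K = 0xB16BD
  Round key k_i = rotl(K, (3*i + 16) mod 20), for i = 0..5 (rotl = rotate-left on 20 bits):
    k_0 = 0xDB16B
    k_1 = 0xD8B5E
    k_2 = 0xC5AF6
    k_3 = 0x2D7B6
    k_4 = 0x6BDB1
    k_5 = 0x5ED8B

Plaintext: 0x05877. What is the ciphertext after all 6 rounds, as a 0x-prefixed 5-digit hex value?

s_0 = plaintext = 0x05877
s_1 = Round(s_0, k_0) = 0x7981D
s_2 = Round(s_1, k_1) = 0x576B2
s_3 = Round(s_2, k_2) = 0xBE43C
s_4 = Round(s_3, k_3) = 0x20F75
s_5 = Round(s_4, k_4) = 0x926F2
s_6 = Round(s_5, k_5) = 0x2C250

0x2C250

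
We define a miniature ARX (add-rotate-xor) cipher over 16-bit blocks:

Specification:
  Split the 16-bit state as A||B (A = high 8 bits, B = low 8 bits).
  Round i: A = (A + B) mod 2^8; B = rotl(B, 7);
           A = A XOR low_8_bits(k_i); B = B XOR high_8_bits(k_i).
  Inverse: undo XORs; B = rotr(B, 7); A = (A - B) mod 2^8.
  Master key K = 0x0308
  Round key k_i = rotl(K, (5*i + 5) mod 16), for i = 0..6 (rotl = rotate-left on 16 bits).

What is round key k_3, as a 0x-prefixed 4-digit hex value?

0x3080

K = 0x0308
k_0 = rotl(K, (5*0+5) mod 16) = rotl(K, 5) = 0x6100
k_1 = rotl(K, (5*1+5) mod 16) = rotl(K, 10) = 0x200C
k_2 = rotl(K, (5*2+5) mod 16) = rotl(K, 15) = 0x0184
k_3 = rotl(K, (5*3+5) mod 16) = rotl(K, 4) = 0x3080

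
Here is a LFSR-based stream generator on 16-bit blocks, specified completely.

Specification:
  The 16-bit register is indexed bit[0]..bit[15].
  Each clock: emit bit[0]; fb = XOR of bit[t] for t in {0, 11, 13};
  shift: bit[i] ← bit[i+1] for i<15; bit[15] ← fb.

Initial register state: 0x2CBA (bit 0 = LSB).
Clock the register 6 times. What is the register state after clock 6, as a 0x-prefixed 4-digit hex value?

0x38B2

reg_0 = 0x2CBA
clock 1: out=0, reg = 0x165D
clock 2: out=1, reg = 0x8B2E
clock 3: out=0, reg = 0xC597
clock 4: out=1, reg = 0xE2CB
clock 5: out=1, reg = 0x7165
clock 6: out=1, reg = 0x38B2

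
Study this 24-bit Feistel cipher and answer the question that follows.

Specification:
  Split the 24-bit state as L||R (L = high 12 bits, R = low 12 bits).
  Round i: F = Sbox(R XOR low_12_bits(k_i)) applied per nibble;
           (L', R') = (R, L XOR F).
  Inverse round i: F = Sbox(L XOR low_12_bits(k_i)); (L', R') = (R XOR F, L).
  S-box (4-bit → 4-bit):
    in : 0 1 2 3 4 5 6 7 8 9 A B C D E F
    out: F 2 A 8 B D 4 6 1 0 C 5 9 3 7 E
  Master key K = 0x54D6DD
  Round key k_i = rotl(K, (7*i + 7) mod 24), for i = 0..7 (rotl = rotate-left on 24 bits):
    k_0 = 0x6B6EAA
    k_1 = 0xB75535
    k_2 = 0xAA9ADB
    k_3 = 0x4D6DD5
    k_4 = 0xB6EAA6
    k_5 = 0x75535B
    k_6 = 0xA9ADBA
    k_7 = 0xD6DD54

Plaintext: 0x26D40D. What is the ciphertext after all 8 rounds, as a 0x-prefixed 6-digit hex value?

0xCD23D9

s_0 = plaintext = 0x26D40D
s_1 = Round(s_0, k_0) = 0x40DEAB
s_2 = Round(s_1, k_1) = 0xEAB10A
s_3 = Round(s_2, k_2) = 0x10AB99
s_4 = Round(s_3, k_3) = 0xB995B3
s_5 = Round(s_4, k_4) = 0x5B35B4
s_6 = Round(s_5, k_5) = 0x5B41CD
s_7 = Round(s_6, k_6) = 0x1CDCD2
s_8 = Round(s_7, k_7) = 0xCD23D9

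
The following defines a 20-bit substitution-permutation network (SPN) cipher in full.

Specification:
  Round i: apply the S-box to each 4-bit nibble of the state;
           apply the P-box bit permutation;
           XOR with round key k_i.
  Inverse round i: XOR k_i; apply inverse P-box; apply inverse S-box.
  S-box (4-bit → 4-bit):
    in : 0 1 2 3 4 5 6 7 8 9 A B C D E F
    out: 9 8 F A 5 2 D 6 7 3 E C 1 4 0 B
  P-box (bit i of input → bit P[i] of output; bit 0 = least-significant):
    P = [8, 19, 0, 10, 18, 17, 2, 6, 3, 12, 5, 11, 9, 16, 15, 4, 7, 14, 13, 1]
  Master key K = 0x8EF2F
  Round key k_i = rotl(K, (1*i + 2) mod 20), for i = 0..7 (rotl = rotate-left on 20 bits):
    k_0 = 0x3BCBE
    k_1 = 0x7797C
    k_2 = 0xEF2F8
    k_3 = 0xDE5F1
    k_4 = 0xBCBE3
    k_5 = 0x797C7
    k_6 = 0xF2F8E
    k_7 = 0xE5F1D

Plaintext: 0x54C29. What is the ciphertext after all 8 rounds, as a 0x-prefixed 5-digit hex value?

0x60CE9

s_0 = plaintext = 0x54C29
s_1 = Round(s_0, k_0) = 0xD7FF2
s_2 = Round(s_1, k_1) = 0x8C435
s_3 = Round(s_2, k_2) = 0x49010
s_4 = Round(s_3, k_3) = 0xCCA39
s_5 = Round(s_4, k_4) = 0x1D003
s_6 = Round(s_5, k_5) = 0xB1B8D
s_7 = Round(s_6, k_6) = 0x907B9
s_8 = Round(s_7, k_7) = 0x60CE9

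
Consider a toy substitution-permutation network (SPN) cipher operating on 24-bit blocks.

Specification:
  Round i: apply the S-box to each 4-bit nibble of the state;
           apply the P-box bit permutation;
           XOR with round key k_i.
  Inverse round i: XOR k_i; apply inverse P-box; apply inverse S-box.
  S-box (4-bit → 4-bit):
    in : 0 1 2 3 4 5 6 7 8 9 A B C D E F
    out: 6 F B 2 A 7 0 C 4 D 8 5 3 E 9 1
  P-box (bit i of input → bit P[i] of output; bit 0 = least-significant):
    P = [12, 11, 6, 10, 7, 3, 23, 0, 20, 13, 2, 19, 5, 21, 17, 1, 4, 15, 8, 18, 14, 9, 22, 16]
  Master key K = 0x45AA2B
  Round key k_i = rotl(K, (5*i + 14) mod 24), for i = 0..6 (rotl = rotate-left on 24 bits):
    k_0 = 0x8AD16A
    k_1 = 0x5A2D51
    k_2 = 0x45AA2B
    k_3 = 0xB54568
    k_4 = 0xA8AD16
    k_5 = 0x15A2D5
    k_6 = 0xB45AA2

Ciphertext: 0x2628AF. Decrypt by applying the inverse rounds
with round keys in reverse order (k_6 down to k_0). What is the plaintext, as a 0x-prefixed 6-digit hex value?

s_0 = ciphertext = 0x2628AF
s_1 = InvRound(s_0, k_6) = 0xC685DF
s_2 = InvRound(s_1, k_5) = 0xD87C0A
s_3 = InvRound(s_2, k_4) = 0xB53B3F
s_4 = InvRound(s_3, k_3) = 0xCFA0A1
s_5 = InvRound(s_4, k_2) = 0x367A53
s_6 = InvRound(s_5, k_1) = 0x574A6E
s_7 = InvRound(s_6, k_0) = 0xDD698C

0xDD698C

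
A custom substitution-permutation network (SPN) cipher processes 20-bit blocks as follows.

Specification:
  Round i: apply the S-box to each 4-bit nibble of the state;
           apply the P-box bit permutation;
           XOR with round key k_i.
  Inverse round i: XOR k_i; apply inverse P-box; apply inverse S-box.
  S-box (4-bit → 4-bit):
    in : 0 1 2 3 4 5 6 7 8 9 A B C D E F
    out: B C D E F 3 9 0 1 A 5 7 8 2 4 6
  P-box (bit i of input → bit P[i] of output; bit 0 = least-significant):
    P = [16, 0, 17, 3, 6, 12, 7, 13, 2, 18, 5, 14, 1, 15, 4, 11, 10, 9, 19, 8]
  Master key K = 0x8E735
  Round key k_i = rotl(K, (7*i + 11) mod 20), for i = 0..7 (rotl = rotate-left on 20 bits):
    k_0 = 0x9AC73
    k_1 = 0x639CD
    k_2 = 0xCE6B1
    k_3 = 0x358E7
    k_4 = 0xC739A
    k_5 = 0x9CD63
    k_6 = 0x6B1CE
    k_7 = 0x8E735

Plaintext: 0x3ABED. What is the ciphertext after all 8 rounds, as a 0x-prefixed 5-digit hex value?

s_0 = plaintext = 0x3ABED
s_1 = Round(s_0, k_0) = 0x5AFC4
s_2 = Round(s_1, k_1) = 0x11FF6
s_3 = Round(s_2, k_2) = 0x1FF09
s_4 = Round(s_3, k_3) = 0xFE99E
s_5 = Round(s_4, k_4) = 0x2018A
s_6 = Round(s_5, k_5) = 0x20001
s_7 = Round(s_6, k_6) = 0x84C80
s_8 = Round(s_7, k_7) = 0x92B6E

0x92B6E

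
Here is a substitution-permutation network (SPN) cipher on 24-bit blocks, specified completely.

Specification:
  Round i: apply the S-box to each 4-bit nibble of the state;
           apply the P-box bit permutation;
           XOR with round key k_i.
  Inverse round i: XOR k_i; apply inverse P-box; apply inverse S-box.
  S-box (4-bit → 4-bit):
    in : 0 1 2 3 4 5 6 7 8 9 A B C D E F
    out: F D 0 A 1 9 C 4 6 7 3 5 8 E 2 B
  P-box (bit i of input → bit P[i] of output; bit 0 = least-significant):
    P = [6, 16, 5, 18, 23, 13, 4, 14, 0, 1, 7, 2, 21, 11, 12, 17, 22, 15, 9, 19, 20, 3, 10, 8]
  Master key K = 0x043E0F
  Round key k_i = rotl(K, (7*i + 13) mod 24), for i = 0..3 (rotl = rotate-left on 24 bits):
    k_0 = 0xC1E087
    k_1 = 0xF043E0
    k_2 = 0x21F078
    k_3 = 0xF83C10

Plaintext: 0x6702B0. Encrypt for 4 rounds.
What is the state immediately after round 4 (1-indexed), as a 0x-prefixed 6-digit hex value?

s_0 = plaintext = 0x6702B0
s_1 = Round(s_0, k_0) = 0x66FFF7
s_2 = Round(s_1, k_1) = 0x5A2CC7
s_3 = Round(s_2, k_2) = 0x71315C
s_4 = Round(s_3, k_3) = 0x367295

0x367295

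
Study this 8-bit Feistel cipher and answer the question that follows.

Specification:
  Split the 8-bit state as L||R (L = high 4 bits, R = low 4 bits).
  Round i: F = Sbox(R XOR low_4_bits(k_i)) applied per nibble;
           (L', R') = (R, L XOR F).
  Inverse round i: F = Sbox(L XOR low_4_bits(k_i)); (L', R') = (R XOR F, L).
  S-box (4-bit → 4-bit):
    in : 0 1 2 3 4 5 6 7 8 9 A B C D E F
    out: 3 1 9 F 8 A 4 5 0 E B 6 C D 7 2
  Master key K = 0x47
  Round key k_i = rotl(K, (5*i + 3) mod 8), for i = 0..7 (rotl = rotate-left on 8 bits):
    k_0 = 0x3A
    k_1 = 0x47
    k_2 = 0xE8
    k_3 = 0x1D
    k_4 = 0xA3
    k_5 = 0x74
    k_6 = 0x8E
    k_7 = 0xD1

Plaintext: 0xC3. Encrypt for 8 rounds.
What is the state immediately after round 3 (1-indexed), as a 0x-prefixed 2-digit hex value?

s_0 = plaintext = 0xC3
s_1 = Round(s_0, k_0) = 0x32
s_2 = Round(s_1, k_1) = 0x29
s_3 = Round(s_2, k_2) = 0x93
s_4 = Round(s_3, k_3) = 0x3E
s_5 = Round(s_4, k_4) = 0xEE
s_6 = Round(s_5, k_5) = 0xE5
s_7 = Round(s_6, k_6) = 0x58
s_8 = Round(s_7, k_7) = 0x8B

0x93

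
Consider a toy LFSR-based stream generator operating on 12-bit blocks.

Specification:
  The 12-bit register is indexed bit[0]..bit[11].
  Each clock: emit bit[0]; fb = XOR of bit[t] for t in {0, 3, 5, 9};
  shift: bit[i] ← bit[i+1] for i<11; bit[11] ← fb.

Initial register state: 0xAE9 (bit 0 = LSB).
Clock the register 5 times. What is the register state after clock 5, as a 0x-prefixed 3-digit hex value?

0xB57

reg_0 = 0xAE9
clock 1: out=1, reg = 0x574
clock 2: out=0, reg = 0xABA
clock 3: out=0, reg = 0xD5D
clock 4: out=1, reg = 0x6AE
clock 5: out=0, reg = 0xB57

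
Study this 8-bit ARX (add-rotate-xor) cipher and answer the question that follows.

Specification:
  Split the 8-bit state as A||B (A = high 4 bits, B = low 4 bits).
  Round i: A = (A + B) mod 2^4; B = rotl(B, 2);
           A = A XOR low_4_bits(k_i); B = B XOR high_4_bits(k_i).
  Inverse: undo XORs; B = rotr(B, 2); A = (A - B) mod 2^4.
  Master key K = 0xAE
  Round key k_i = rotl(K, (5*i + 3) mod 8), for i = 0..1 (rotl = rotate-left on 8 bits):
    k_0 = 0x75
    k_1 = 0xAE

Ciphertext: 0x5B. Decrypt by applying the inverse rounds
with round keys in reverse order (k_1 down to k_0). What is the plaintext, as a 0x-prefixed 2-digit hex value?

s_0 = ciphertext = 0x5B
s_1 = InvRound(s_0, k_1) = 0x74
s_2 = InvRound(s_1, k_0) = 0x6C

0x6C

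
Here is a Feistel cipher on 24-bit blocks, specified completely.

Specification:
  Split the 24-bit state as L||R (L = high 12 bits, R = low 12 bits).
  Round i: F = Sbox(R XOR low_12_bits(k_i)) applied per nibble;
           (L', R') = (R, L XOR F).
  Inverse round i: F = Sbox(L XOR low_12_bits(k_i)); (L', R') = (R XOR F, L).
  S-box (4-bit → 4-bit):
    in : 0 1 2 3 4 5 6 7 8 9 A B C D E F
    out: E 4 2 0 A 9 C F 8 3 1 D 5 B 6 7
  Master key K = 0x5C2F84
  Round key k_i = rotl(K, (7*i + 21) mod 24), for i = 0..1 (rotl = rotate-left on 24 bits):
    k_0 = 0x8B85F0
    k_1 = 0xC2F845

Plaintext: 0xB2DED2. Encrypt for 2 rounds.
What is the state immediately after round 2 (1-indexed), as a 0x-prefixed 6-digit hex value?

s_0 = plaintext = 0xB2DED2
s_1 = Round(s_0, k_0) = 0xED260F
s_2 = Round(s_1, k_1) = 0x60F873

0x60F873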